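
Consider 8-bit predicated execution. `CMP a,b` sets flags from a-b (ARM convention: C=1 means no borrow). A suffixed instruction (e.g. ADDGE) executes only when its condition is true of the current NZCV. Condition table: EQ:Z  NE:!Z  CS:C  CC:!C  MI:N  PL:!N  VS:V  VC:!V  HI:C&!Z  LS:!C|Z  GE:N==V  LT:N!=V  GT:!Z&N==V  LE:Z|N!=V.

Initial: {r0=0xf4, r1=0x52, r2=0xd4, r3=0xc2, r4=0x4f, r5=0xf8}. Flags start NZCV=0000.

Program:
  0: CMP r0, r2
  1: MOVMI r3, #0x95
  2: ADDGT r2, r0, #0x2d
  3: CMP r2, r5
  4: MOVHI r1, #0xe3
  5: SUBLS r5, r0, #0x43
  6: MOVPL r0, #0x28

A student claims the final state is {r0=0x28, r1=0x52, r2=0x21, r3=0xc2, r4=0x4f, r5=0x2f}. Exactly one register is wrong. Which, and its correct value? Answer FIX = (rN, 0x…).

[0] flags=0010 → (cmp)
[1] flags=0010 MI?F → skip
[2] flags=0010 GT?T → r2=0x21
[3] flags=0000 → (cmp)
[4] flags=0000 HI?F → skip
[5] flags=0000 LS?T → r5=0xb1
[6] flags=0000 PL?T → r0=0x28

FIX = (r5, 0xb1)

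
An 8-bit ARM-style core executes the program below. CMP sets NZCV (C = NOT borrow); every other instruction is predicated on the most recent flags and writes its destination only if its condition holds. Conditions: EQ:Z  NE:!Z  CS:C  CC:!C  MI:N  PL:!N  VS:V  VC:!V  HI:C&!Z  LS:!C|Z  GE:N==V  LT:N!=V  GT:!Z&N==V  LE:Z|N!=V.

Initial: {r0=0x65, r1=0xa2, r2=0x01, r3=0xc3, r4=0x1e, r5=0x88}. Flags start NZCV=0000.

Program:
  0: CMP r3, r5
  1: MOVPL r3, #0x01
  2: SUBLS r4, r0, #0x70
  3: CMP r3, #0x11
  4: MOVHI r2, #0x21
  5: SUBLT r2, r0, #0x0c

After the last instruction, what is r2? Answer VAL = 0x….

VAL = 0x59

0: ✓ CMP  NZCV=0010
1: ✓ MOVPL  r3←0x01
2: · SUBLS
3: ✓ CMP  NZCV=1000
4: · MOVHI
5: ✓ SUBLT  r2←0x59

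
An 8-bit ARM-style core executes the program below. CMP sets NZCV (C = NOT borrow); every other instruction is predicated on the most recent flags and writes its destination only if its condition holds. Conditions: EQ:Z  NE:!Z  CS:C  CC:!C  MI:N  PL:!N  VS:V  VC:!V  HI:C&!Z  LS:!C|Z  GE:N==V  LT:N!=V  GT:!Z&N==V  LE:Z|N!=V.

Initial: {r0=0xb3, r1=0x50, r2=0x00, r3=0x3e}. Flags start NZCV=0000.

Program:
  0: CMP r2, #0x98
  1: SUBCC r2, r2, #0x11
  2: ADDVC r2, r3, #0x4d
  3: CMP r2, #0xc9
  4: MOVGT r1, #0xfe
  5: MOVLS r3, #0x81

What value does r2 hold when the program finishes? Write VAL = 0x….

VAL = 0x8b

0: ✓ CMP  NZCV=0000
1: ✓ SUBCC  r2←0xef
2: ✓ ADDVC  r2←0x8b
3: ✓ CMP  NZCV=1000
4: · MOVGT
5: ✓ MOVLS  r3←0x81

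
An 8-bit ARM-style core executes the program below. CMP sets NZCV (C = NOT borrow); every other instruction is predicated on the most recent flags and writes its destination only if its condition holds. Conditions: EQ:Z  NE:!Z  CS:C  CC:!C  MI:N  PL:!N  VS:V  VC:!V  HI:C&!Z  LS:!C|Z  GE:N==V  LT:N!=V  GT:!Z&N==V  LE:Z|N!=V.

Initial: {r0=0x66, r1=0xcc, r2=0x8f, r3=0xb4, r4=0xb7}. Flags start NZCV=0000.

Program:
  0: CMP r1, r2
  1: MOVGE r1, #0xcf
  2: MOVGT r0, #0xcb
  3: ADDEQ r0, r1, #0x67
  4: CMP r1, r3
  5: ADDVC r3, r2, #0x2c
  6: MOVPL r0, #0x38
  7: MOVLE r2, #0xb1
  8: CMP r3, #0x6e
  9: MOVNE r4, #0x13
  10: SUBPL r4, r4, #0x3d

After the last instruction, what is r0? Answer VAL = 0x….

VAL = 0x38

[0] flags=0010 → (cmp)
[1] flags=0010 GE?T → r1=0xcf
[2] flags=0010 GT?T → r0=0xcb
[3] flags=0010 EQ?F → skip
[4] flags=0010 → (cmp)
[5] flags=0010 VC?T → r3=0xbb
[6] flags=0010 PL?T → r0=0x38
[7] flags=0010 LE?F → skip
[8] flags=0011 → (cmp)
[9] flags=0011 NE?T → r4=0x13
[10] flags=0011 PL?T → r4=0xd6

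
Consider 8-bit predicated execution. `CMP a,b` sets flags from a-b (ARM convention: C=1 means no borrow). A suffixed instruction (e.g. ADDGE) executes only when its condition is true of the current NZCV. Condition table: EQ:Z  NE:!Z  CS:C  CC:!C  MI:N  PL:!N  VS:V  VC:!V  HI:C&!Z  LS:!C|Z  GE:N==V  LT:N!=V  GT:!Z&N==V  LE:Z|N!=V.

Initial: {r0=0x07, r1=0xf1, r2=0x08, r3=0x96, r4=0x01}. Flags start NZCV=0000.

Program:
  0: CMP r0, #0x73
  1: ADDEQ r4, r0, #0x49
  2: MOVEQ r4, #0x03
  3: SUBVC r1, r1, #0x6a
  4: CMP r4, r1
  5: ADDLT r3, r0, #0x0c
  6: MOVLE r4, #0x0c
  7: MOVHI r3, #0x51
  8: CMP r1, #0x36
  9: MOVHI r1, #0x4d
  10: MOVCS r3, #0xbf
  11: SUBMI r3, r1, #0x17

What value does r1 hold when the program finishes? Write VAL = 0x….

VAL = 0x4d

0: ✓ CMP  NZCV=1000
1: · ADDEQ
2: · MOVEQ
3: ✓ SUBVC  r1←0x87
4: ✓ CMP  NZCV=0000
5: · ADDLT
6: · MOVLE
7: · MOVHI
8: ✓ CMP  NZCV=0011
9: ✓ MOVHI  r1←0x4d
10: ✓ MOVCS  r3←0xbf
11: · SUBMI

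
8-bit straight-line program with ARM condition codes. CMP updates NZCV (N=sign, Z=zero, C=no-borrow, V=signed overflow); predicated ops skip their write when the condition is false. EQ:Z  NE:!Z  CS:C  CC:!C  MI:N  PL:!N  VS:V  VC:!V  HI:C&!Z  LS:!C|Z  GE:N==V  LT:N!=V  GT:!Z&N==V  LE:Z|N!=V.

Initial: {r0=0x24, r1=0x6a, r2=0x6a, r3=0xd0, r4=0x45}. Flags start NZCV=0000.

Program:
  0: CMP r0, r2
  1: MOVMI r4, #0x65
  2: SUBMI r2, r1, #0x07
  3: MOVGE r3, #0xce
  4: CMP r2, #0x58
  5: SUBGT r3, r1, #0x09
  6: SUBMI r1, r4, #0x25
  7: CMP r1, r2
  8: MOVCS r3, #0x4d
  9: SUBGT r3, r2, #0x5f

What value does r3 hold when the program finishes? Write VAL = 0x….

[0] flags=1000 → (cmp)
[1] flags=1000 MI?T → r4=0x65
[2] flags=1000 MI?T → r2=0x63
[3] flags=1000 GE?F → skip
[4] flags=0010 → (cmp)
[5] flags=0010 GT?T → r3=0x61
[6] flags=0010 MI?F → skip
[7] flags=0010 → (cmp)
[8] flags=0010 CS?T → r3=0x4d
[9] flags=0010 GT?T → r3=0x04

VAL = 0x04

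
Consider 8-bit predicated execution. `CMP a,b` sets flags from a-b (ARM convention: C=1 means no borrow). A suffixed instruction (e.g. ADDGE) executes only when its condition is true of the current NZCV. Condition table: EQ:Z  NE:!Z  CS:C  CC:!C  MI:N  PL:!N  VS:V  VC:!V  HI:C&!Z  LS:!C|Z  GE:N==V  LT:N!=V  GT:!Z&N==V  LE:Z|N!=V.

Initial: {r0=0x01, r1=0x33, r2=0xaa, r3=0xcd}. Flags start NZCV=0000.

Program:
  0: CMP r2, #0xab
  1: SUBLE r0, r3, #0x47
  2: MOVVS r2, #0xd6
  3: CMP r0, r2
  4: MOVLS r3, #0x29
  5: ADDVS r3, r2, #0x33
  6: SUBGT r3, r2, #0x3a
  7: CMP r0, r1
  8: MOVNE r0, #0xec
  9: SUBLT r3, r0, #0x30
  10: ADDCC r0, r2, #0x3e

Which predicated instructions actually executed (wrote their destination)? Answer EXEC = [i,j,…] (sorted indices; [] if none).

EXEC = [1,4,8,9]

0: ✓ CMP  NZCV=1000
1: ✓ SUBLE  r0←0x86
2: · MOVVS
3: ✓ CMP  NZCV=1000
4: ✓ MOVLS  r3←0x29
5: · ADDVS
6: · SUBGT
7: ✓ CMP  NZCV=0011
8: ✓ MOVNE  r0←0xec
9: ✓ SUBLT  r3←0xbc
10: · ADDCC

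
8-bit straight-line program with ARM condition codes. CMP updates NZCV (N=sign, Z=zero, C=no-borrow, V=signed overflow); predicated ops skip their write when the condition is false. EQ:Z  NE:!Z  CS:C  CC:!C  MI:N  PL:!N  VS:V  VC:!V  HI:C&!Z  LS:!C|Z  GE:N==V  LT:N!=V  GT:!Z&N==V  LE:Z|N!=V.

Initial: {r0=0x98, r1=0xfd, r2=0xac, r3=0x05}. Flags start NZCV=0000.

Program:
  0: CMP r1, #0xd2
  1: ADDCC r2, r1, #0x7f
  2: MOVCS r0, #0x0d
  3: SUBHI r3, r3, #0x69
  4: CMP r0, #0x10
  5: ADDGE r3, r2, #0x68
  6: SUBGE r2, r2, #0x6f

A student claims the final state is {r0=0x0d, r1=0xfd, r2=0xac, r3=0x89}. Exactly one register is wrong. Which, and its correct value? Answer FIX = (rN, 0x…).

FIX = (r3, 0x9c)

[0] flags=0010 → (cmp)
[1] flags=0010 CC?F → skip
[2] flags=0010 CS?T → r0=0x0d
[3] flags=0010 HI?T → r3=0x9c
[4] flags=1000 → (cmp)
[5] flags=1000 GE?F → skip
[6] flags=1000 GE?F → skip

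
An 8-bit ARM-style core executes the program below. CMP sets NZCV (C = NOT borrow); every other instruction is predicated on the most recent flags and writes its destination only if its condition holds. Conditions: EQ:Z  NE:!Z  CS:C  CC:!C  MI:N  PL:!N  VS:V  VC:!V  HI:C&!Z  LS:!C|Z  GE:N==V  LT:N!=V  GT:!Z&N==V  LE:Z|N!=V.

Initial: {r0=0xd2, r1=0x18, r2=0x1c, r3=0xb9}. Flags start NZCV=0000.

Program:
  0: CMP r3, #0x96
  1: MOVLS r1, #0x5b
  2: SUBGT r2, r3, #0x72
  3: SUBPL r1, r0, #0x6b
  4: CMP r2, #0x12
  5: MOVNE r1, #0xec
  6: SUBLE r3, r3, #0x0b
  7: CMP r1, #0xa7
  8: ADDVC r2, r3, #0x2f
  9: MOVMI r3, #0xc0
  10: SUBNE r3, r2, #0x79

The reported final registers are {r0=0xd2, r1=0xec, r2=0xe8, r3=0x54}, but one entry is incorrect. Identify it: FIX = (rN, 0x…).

FIX = (r3, 0x6f)

0: ✓ CMP  NZCV=0010
1: · MOVLS
2: ✓ SUBGT  r2←0x47
3: ✓ SUBPL  r1←0x67
4: ✓ CMP  NZCV=0010
5: ✓ MOVNE  r1←0xec
6: · SUBLE
7: ✓ CMP  NZCV=0010
8: ✓ ADDVC  r2←0xe8
9: · MOVMI
10: ✓ SUBNE  r3←0x6f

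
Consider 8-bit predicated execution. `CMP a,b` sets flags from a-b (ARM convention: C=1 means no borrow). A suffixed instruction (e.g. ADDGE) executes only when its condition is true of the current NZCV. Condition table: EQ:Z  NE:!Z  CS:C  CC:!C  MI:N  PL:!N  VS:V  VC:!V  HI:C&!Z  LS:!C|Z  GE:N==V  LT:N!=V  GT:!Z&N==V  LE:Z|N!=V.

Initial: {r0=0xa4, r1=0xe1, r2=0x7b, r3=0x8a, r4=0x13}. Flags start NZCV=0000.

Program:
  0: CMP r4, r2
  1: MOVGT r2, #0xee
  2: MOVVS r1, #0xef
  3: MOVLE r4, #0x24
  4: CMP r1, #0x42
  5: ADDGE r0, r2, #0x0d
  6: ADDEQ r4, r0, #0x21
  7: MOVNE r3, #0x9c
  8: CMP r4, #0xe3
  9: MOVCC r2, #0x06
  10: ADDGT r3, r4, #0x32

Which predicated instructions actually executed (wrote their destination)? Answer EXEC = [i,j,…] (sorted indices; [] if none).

0: ✓ CMP  NZCV=1000
1: · MOVGT
2: · MOVVS
3: ✓ MOVLE  r4←0x24
4: ✓ CMP  NZCV=1010
5: · ADDGE
6: · ADDEQ
7: ✓ MOVNE  r3←0x9c
8: ✓ CMP  NZCV=0000
9: ✓ MOVCC  r2←0x06
10: ✓ ADDGT  r3←0x56

EXEC = [3,7,9,10]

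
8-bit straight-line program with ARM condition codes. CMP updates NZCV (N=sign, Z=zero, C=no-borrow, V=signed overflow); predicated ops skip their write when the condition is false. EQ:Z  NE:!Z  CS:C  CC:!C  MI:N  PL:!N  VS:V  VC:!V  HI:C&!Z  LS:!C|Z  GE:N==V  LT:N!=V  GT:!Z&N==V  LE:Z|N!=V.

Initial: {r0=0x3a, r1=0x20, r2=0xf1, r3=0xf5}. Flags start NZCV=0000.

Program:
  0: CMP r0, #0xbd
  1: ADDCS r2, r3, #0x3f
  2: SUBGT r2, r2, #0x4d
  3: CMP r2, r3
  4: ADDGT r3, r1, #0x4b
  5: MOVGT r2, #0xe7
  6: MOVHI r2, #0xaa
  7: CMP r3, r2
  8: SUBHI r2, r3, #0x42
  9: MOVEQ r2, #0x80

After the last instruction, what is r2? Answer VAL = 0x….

VAL = 0xb3

[0] flags=0000 → (cmp)
[1] flags=0000 CS?F → skip
[2] flags=0000 GT?T → r2=0xa4
[3] flags=1000 → (cmp)
[4] flags=1000 GT?F → skip
[5] flags=1000 GT?F → skip
[6] flags=1000 HI?F → skip
[7] flags=0010 → (cmp)
[8] flags=0010 HI?T → r2=0xb3
[9] flags=0010 EQ?F → skip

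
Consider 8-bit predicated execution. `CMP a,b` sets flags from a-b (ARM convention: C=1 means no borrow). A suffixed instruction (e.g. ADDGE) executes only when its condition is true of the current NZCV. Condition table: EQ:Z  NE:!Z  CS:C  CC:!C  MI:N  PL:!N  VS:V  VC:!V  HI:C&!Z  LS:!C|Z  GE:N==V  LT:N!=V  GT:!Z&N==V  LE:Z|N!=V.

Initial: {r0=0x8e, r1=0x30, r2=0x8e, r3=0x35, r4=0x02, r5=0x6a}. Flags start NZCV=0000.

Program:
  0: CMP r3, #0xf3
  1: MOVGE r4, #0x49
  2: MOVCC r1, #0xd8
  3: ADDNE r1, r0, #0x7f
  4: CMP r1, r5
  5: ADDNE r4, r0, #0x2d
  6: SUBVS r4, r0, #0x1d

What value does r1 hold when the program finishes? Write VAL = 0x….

[0] flags=0000 → (cmp)
[1] flags=0000 GE?T → r4=0x49
[2] flags=0000 CC?T → r1=0xd8
[3] flags=0000 NE?T → r1=0x0d
[4] flags=1000 → (cmp)
[5] flags=1000 NE?T → r4=0xbb
[6] flags=1000 VS?F → skip

VAL = 0x0d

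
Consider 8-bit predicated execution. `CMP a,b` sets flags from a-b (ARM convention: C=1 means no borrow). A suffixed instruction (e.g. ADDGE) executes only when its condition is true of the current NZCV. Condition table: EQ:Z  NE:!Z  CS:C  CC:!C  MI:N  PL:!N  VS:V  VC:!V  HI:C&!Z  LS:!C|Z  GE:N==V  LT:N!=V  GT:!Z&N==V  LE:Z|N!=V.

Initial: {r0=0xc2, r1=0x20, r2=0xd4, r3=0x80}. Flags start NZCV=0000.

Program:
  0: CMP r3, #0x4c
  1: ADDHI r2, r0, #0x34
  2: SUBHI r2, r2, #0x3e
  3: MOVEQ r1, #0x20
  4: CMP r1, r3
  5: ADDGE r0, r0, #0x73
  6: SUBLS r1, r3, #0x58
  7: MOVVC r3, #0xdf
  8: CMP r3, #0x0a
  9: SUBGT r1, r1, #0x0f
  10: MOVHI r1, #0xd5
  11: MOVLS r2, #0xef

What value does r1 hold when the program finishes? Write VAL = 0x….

VAL = 0xd5

[0] flags=0011 → (cmp)
[1] flags=0011 HI?T → r2=0xf6
[2] flags=0011 HI?T → r2=0xb8
[3] flags=0011 EQ?F → skip
[4] flags=1001 → (cmp)
[5] flags=1001 GE?T → r0=0x35
[6] flags=1001 LS?T → r1=0x28
[7] flags=1001 VC?F → skip
[8] flags=0011 → (cmp)
[9] flags=0011 GT?F → skip
[10] flags=0011 HI?T → r1=0xd5
[11] flags=0011 LS?F → skip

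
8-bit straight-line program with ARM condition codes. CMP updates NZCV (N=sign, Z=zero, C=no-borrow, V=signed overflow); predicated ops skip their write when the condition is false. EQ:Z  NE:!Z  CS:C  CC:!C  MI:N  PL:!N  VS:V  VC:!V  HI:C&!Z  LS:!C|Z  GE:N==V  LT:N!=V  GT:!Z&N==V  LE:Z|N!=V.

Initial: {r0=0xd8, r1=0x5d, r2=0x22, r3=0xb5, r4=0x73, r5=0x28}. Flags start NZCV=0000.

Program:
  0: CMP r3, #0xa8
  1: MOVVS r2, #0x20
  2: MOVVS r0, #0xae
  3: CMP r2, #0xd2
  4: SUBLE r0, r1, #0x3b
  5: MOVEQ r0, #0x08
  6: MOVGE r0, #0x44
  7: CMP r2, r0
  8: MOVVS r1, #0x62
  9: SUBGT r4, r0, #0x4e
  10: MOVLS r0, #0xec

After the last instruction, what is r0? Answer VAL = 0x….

VAL = 0xec

0: ✓ CMP  NZCV=0010
1: · MOVVS
2: · MOVVS
3: ✓ CMP  NZCV=0000
4: · SUBLE
5: · MOVEQ
6: ✓ MOVGE  r0←0x44
7: ✓ CMP  NZCV=1000
8: · MOVVS
9: · SUBGT
10: ✓ MOVLS  r0←0xec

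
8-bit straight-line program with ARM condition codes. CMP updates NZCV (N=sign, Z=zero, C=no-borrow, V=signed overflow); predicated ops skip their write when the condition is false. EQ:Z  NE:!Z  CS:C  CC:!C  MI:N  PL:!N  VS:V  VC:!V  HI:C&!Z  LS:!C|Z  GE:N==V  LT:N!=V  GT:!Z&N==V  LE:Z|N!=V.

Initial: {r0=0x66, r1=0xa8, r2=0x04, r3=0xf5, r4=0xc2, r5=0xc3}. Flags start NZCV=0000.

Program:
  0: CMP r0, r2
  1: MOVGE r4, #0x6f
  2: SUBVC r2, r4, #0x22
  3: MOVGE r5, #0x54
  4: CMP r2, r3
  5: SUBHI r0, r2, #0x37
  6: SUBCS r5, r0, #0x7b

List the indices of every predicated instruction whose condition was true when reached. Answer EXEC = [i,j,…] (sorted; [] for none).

0: ✓ CMP  NZCV=0010
1: ✓ MOVGE  r4←0x6f
2: ✓ SUBVC  r2←0x4d
3: ✓ MOVGE  r5←0x54
4: ✓ CMP  NZCV=0000
5: · SUBHI
6: · SUBCS

EXEC = [1,2,3]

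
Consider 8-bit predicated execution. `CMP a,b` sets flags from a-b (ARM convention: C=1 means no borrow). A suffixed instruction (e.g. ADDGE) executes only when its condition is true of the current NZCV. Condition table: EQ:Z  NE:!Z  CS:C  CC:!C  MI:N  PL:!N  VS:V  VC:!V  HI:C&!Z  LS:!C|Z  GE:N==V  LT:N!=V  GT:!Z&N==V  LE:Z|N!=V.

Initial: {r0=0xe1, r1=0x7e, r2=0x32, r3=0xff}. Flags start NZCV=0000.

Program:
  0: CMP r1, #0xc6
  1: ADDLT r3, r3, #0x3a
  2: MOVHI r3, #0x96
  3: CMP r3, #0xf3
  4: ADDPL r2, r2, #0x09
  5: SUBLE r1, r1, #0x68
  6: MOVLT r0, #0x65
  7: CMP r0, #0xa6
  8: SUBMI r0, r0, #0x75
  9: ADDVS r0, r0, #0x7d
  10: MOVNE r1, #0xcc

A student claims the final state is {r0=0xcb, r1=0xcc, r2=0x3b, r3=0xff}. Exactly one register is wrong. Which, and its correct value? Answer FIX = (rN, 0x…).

[0] flags=1001 → (cmp)
[1] flags=1001 LT?F → skip
[2] flags=1001 HI?F → skip
[3] flags=0010 → (cmp)
[4] flags=0010 PL?T → r2=0x3b
[5] flags=0010 LE?F → skip
[6] flags=0010 LT?F → skip
[7] flags=0010 → (cmp)
[8] flags=0010 MI?F → skip
[9] flags=0010 VS?F → skip
[10] flags=0010 NE?T → r1=0xcc

FIX = (r0, 0xe1)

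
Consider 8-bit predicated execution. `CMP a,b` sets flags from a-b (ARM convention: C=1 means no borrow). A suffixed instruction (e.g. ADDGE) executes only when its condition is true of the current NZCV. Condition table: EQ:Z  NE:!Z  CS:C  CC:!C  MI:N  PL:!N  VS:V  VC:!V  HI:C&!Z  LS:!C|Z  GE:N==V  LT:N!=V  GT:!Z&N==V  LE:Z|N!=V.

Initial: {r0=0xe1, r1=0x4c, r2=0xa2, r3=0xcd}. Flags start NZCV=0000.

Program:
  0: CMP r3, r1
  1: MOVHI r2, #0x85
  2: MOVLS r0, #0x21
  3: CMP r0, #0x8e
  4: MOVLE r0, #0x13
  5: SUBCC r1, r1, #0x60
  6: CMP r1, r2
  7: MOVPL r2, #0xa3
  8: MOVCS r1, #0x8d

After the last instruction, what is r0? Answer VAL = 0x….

[0] flags=1010 → (cmp)
[1] flags=1010 HI?T → r2=0x85
[2] flags=1010 LS?F → skip
[3] flags=0010 → (cmp)
[4] flags=0010 LE?F → skip
[5] flags=0010 CC?F → skip
[6] flags=1001 → (cmp)
[7] flags=1001 PL?F → skip
[8] flags=1001 CS?F → skip

VAL = 0xe1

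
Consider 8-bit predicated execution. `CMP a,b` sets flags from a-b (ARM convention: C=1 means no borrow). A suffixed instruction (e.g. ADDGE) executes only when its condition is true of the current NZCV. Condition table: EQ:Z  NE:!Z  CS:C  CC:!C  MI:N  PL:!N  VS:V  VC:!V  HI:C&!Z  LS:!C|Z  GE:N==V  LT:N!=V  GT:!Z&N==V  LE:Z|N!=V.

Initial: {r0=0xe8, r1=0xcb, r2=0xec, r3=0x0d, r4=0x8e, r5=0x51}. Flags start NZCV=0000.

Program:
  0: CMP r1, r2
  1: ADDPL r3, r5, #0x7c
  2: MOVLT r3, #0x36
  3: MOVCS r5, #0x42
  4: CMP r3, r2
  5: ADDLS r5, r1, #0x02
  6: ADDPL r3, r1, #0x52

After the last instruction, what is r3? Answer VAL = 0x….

0: ✓ CMP  NZCV=1000
1: · ADDPL
2: ✓ MOVLT  r3←0x36
3: · MOVCS
4: ✓ CMP  NZCV=0000
5: ✓ ADDLS  r5←0xcd
6: ✓ ADDPL  r3←0x1d

VAL = 0x1d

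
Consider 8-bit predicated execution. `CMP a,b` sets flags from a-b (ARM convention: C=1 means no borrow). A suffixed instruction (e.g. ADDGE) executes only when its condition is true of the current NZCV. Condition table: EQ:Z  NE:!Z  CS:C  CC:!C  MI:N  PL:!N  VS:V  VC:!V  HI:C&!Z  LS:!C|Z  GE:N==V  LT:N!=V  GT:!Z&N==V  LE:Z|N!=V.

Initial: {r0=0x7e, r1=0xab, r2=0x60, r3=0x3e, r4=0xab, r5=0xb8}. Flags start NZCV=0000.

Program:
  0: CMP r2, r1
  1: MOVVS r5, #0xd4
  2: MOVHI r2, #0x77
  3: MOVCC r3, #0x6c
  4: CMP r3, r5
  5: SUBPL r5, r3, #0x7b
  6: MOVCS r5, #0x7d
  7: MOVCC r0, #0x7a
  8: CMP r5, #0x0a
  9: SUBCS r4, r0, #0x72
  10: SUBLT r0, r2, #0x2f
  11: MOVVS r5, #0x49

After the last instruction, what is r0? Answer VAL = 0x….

[0] flags=1001 → (cmp)
[1] flags=1001 VS?T → r5=0xd4
[2] flags=1001 HI?F → skip
[3] flags=1001 CC?T → r3=0x6c
[4] flags=1001 → (cmp)
[5] flags=1001 PL?F → skip
[6] flags=1001 CS?F → skip
[7] flags=1001 CC?T → r0=0x7a
[8] flags=1010 → (cmp)
[9] flags=1010 CS?T → r4=0x08
[10] flags=1010 LT?T → r0=0x31
[11] flags=1010 VS?F → skip

VAL = 0x31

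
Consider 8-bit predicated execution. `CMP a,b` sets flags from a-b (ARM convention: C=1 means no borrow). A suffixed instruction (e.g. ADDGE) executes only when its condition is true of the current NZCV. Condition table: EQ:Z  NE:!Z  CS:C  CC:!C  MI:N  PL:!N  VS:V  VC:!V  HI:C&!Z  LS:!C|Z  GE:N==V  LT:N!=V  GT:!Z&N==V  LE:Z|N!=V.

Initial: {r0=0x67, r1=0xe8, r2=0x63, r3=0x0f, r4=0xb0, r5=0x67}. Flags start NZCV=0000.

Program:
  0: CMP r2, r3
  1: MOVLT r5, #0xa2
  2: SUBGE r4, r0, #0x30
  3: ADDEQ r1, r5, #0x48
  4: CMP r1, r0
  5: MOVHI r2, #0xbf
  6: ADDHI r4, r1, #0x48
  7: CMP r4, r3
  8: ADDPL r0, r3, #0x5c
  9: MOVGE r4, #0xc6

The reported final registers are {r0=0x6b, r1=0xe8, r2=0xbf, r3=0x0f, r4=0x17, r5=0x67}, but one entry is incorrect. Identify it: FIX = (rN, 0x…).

FIX = (r4, 0xc6)

[0] flags=0010 → (cmp)
[1] flags=0010 LT?F → skip
[2] flags=0010 GE?T → r4=0x37
[3] flags=0010 EQ?F → skip
[4] flags=1010 → (cmp)
[5] flags=1010 HI?T → r2=0xbf
[6] flags=1010 HI?T → r4=0x30
[7] flags=0010 → (cmp)
[8] flags=0010 PL?T → r0=0x6b
[9] flags=0010 GE?T → r4=0xc6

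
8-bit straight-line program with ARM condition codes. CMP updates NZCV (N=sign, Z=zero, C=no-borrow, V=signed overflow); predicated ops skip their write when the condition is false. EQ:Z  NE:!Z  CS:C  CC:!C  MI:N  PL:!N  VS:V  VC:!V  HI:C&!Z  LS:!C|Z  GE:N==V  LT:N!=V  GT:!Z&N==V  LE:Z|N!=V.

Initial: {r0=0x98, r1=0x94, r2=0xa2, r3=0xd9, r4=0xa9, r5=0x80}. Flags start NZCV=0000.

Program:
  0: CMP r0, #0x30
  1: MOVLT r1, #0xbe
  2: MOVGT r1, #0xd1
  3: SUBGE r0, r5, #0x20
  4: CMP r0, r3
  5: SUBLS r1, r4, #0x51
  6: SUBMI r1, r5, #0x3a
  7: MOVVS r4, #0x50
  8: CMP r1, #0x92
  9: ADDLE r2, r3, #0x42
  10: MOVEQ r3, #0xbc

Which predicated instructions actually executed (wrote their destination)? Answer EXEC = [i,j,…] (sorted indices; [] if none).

EXEC = [1,5,6]

[0] flags=0011 → (cmp)
[1] flags=0011 LT?T → r1=0xbe
[2] flags=0011 GT?F → skip
[3] flags=0011 GE?F → skip
[4] flags=1000 → (cmp)
[5] flags=1000 LS?T → r1=0x58
[6] flags=1000 MI?T → r1=0x46
[7] flags=1000 VS?F → skip
[8] flags=1001 → (cmp)
[9] flags=1001 LE?F → skip
[10] flags=1001 EQ?F → skip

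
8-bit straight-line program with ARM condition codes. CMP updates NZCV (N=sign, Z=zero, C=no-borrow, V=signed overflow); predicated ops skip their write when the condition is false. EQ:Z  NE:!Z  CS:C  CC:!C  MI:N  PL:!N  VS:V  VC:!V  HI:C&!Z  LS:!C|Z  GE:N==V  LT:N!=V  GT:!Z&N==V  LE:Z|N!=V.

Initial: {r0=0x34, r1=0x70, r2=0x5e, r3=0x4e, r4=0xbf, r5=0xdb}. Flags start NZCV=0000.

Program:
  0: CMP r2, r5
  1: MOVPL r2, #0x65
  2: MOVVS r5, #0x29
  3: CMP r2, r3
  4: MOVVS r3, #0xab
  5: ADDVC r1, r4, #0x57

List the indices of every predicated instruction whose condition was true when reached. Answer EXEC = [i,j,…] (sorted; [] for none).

EXEC = [2,5]

0: ✓ CMP  NZCV=1001
1: · MOVPL
2: ✓ MOVVS  r5←0x29
3: ✓ CMP  NZCV=0010
4: · MOVVS
5: ✓ ADDVC  r1←0x16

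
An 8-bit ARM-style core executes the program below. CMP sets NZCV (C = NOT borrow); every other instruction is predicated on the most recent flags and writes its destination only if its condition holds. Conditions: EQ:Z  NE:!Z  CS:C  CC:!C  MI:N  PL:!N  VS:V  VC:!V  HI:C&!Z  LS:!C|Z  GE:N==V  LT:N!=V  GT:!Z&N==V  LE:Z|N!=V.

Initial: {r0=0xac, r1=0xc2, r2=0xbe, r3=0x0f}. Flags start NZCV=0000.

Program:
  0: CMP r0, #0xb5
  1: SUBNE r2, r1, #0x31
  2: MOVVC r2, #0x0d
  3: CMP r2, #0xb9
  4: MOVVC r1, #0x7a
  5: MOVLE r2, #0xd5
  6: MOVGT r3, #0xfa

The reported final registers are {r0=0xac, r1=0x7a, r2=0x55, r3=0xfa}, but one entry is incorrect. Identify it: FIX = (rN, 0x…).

0: ✓ CMP  NZCV=1000
1: ✓ SUBNE  r2←0x91
2: ✓ MOVVC  r2←0x0d
3: ✓ CMP  NZCV=0000
4: ✓ MOVVC  r1←0x7a
5: · MOVLE
6: ✓ MOVGT  r3←0xfa

FIX = (r2, 0x0d)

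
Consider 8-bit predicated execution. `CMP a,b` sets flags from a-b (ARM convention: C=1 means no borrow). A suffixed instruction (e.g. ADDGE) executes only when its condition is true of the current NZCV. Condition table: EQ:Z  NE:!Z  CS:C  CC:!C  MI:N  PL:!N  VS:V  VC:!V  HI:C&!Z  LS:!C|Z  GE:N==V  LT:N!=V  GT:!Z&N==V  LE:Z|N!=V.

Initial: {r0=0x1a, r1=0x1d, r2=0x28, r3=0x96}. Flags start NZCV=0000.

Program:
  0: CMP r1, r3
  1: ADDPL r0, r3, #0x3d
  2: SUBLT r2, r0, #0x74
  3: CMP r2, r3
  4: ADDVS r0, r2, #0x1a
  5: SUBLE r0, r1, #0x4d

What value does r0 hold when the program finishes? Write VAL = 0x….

VAL = 0x42

[0] flags=1001 → (cmp)
[1] flags=1001 PL?F → skip
[2] flags=1001 LT?F → skip
[3] flags=1001 → (cmp)
[4] flags=1001 VS?T → r0=0x42
[5] flags=1001 LE?F → skip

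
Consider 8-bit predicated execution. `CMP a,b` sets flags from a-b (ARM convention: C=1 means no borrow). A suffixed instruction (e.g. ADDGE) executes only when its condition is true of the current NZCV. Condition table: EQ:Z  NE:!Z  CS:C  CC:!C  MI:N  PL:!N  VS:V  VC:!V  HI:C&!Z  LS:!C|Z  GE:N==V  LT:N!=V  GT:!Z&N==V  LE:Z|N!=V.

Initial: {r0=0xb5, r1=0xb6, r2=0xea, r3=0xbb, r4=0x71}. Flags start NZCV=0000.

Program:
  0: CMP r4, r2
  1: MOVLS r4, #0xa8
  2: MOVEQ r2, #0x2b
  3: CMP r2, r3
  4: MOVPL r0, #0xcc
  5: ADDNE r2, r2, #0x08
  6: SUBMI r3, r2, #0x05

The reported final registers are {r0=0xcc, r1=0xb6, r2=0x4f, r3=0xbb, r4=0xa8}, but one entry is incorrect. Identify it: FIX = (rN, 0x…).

0: ✓ CMP  NZCV=1001
1: ✓ MOVLS  r4←0xa8
2: · MOVEQ
3: ✓ CMP  NZCV=0010
4: ✓ MOVPL  r0←0xcc
5: ✓ ADDNE  r2←0xf2
6: · SUBMI

FIX = (r2, 0xf2)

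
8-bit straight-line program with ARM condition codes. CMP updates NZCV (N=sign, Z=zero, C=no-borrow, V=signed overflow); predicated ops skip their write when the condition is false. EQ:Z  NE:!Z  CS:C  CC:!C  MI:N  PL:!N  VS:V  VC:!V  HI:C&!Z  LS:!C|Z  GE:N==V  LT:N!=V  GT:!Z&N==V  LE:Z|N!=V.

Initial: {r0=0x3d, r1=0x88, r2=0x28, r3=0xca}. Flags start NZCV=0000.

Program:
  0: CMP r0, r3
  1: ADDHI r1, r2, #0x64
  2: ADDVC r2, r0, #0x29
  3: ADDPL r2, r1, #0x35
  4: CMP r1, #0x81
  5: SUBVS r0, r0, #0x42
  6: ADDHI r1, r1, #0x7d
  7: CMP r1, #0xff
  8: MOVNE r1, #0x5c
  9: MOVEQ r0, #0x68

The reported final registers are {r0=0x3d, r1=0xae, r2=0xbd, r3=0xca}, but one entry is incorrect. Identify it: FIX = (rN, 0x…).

FIX = (r1, 0x5c)

[0] flags=0000 → (cmp)
[1] flags=0000 HI?F → skip
[2] flags=0000 VC?T → r2=0x66
[3] flags=0000 PL?T → r2=0xbd
[4] flags=0010 → (cmp)
[5] flags=0010 VS?F → skip
[6] flags=0010 HI?T → r1=0x05
[7] flags=0000 → (cmp)
[8] flags=0000 NE?T → r1=0x5c
[9] flags=0000 EQ?F → skip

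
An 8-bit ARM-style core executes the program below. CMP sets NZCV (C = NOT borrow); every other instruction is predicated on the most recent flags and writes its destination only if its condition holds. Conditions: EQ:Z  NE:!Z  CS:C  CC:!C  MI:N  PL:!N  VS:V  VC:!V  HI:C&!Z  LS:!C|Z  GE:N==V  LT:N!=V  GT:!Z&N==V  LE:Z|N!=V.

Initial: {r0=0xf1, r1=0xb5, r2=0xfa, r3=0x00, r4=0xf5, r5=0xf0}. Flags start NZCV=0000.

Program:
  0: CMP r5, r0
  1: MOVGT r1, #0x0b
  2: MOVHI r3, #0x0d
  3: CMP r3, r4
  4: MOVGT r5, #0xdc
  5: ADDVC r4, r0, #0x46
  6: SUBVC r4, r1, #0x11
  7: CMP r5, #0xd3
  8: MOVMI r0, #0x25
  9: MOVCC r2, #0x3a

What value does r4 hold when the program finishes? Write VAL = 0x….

VAL = 0xa4

[0] flags=1000 → (cmp)
[1] flags=1000 GT?F → skip
[2] flags=1000 HI?F → skip
[3] flags=0000 → (cmp)
[4] flags=0000 GT?T → r5=0xdc
[5] flags=0000 VC?T → r4=0x37
[6] flags=0000 VC?T → r4=0xa4
[7] flags=0010 → (cmp)
[8] flags=0010 MI?F → skip
[9] flags=0010 CC?F → skip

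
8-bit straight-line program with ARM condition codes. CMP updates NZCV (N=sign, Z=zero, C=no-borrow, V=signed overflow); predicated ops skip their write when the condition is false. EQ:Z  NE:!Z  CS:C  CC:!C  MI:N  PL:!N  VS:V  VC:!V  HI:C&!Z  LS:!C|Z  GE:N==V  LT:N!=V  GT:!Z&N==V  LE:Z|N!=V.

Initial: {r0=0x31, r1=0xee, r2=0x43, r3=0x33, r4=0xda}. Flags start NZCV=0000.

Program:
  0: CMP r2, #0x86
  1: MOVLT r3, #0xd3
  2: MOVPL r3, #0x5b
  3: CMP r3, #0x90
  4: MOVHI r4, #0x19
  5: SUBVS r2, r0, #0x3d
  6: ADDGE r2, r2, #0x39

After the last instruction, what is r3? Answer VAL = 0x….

[0] flags=1001 → (cmp)
[1] flags=1001 LT?F → skip
[2] flags=1001 PL?F → skip
[3] flags=1001 → (cmp)
[4] flags=1001 HI?F → skip
[5] flags=1001 VS?T → r2=0xf4
[6] flags=1001 GE?T → r2=0x2d

VAL = 0x33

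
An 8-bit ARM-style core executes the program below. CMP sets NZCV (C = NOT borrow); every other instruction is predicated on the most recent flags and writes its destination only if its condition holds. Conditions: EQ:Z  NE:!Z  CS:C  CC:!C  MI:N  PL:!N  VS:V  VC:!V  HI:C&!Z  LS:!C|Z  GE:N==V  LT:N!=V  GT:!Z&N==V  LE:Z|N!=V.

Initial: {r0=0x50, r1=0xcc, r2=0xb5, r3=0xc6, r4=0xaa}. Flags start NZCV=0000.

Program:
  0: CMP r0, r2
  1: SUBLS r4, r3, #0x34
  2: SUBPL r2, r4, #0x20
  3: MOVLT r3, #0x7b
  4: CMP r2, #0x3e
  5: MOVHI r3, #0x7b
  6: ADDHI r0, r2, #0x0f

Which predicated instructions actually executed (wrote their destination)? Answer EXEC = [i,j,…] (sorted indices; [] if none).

EXEC = [1,5,6]

0: ✓ CMP  NZCV=1001
1: ✓ SUBLS  r4←0x92
2: · SUBPL
3: · MOVLT
4: ✓ CMP  NZCV=0011
5: ✓ MOVHI  r3←0x7b
6: ✓ ADDHI  r0←0xc4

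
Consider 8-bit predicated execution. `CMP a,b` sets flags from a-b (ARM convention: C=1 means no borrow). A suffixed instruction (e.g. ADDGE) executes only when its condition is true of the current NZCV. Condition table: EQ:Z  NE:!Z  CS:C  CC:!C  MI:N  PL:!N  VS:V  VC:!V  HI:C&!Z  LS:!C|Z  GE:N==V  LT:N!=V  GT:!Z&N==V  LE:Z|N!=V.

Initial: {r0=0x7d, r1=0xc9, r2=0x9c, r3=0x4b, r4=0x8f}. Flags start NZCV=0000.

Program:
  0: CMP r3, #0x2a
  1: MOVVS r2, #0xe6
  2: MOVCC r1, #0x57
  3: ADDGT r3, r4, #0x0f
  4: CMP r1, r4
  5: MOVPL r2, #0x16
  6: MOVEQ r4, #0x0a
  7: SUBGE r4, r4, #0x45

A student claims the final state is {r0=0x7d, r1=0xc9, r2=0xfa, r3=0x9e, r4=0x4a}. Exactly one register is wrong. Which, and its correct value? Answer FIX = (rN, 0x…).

FIX = (r2, 0x16)

[0] flags=0010 → (cmp)
[1] flags=0010 VS?F → skip
[2] flags=0010 CC?F → skip
[3] flags=0010 GT?T → r3=0x9e
[4] flags=0010 → (cmp)
[5] flags=0010 PL?T → r2=0x16
[6] flags=0010 EQ?F → skip
[7] flags=0010 GE?T → r4=0x4a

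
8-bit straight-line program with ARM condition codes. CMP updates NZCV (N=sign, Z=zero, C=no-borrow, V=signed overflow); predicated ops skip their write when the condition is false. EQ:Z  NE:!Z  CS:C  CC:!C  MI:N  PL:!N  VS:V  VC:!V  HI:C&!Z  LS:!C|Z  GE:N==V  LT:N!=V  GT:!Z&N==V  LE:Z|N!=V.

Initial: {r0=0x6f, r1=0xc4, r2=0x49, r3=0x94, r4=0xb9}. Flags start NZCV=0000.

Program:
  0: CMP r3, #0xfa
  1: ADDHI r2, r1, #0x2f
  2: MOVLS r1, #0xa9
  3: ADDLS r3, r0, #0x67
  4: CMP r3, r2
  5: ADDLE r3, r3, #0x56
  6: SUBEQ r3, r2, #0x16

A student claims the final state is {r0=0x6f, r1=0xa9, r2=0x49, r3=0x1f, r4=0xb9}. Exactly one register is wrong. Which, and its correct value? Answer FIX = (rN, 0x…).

0: ✓ CMP  NZCV=1000
1: · ADDHI
2: ✓ MOVLS  r1←0xa9
3: ✓ ADDLS  r3←0xd6
4: ✓ CMP  NZCV=1010
5: ✓ ADDLE  r3←0x2c
6: · SUBEQ

FIX = (r3, 0x2c)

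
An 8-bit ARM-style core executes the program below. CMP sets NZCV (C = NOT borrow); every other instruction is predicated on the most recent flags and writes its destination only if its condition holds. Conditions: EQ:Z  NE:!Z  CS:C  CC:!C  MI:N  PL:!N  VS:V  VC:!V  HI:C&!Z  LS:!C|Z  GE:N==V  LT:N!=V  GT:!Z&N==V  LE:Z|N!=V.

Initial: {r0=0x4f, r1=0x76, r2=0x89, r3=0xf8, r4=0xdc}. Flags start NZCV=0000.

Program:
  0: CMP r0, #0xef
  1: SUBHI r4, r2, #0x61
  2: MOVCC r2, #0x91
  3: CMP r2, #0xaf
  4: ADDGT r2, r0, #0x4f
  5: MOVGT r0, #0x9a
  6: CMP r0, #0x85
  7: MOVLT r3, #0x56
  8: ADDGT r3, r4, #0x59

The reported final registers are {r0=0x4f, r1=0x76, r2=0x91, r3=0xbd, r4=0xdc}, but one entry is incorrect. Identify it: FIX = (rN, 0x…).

FIX = (r3, 0x35)

0: ✓ CMP  NZCV=0000
1: · SUBHI
2: ✓ MOVCC  r2←0x91
3: ✓ CMP  NZCV=1000
4: · ADDGT
5: · MOVGT
6: ✓ CMP  NZCV=1001
7: · MOVLT
8: ✓ ADDGT  r3←0x35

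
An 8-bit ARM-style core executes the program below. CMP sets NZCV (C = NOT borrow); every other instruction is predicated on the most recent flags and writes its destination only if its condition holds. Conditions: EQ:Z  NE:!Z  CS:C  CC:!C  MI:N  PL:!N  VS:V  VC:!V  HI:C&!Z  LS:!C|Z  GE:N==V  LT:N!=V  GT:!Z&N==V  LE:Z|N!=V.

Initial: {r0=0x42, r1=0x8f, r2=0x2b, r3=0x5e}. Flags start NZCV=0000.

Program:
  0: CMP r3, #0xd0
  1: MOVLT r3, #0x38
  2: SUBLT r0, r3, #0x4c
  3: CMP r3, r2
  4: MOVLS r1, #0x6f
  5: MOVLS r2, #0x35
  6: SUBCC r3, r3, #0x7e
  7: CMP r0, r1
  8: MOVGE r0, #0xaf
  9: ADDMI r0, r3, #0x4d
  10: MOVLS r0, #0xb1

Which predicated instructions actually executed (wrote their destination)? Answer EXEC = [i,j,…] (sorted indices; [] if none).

[0] flags=1001 → (cmp)
[1] flags=1001 LT?F → skip
[2] flags=1001 LT?F → skip
[3] flags=0010 → (cmp)
[4] flags=0010 LS?F → skip
[5] flags=0010 LS?F → skip
[6] flags=0010 CC?F → skip
[7] flags=1001 → (cmp)
[8] flags=1001 GE?T → r0=0xaf
[9] flags=1001 MI?T → r0=0xab
[10] flags=1001 LS?T → r0=0xb1

EXEC = [8,9,10]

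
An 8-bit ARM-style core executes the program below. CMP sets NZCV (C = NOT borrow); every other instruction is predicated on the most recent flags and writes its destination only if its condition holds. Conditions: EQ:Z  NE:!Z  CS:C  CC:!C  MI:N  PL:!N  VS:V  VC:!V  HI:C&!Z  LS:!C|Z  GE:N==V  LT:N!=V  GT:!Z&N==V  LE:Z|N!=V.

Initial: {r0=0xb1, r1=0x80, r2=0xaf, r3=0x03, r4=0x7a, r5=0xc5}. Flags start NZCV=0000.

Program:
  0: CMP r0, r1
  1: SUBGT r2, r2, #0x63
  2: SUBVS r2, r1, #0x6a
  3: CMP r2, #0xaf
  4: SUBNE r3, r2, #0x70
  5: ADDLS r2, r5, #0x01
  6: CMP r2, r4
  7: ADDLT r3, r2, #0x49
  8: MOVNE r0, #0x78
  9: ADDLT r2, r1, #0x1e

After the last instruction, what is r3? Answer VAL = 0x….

VAL = 0x0f

0: ✓ CMP  NZCV=0010
1: ✓ SUBGT  r2←0x4c
2: · SUBVS
3: ✓ CMP  NZCV=1001
4: ✓ SUBNE  r3←0xdc
5: ✓ ADDLS  r2←0xc6
6: ✓ CMP  NZCV=0011
7: ✓ ADDLT  r3←0x0f
8: ✓ MOVNE  r0←0x78
9: ✓ ADDLT  r2←0x9e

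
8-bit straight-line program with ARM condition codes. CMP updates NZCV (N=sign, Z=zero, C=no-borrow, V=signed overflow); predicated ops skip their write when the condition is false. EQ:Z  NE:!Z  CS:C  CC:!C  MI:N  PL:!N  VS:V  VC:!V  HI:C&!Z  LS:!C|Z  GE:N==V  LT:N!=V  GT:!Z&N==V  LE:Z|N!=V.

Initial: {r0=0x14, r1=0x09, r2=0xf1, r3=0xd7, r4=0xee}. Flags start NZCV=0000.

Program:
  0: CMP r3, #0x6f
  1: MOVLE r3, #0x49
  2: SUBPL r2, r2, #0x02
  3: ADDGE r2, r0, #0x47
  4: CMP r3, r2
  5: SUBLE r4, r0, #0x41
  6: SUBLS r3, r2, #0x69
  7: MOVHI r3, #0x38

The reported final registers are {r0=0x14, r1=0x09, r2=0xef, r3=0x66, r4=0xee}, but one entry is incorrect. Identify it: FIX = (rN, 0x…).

0: ✓ CMP  NZCV=0011
1: ✓ MOVLE  r3←0x49
2: ✓ SUBPL  r2←0xef
3: · ADDGE
4: ✓ CMP  NZCV=0000
5: · SUBLE
6: ✓ SUBLS  r3←0x86
7: · MOVHI

FIX = (r3, 0x86)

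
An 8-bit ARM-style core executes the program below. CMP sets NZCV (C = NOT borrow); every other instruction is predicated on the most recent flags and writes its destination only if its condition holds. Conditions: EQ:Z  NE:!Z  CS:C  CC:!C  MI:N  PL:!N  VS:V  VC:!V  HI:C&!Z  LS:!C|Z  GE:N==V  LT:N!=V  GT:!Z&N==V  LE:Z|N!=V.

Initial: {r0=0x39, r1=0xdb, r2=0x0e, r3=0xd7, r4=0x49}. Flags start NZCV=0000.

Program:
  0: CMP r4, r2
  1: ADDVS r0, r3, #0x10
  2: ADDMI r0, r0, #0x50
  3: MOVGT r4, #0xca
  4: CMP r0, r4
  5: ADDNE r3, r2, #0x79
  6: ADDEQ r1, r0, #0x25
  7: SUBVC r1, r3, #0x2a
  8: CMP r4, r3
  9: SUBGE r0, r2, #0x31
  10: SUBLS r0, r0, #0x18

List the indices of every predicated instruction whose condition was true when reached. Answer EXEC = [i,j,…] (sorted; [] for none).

[0] flags=0010 → (cmp)
[1] flags=0010 VS?F → skip
[2] flags=0010 MI?F → skip
[3] flags=0010 GT?T → r4=0xca
[4] flags=0000 → (cmp)
[5] flags=0000 NE?T → r3=0x87
[6] flags=0000 EQ?F → skip
[7] flags=0000 VC?T → r1=0x5d
[8] flags=0010 → (cmp)
[9] flags=0010 GE?T → r0=0xdd
[10] flags=0010 LS?F → skip

EXEC = [3,5,7,9]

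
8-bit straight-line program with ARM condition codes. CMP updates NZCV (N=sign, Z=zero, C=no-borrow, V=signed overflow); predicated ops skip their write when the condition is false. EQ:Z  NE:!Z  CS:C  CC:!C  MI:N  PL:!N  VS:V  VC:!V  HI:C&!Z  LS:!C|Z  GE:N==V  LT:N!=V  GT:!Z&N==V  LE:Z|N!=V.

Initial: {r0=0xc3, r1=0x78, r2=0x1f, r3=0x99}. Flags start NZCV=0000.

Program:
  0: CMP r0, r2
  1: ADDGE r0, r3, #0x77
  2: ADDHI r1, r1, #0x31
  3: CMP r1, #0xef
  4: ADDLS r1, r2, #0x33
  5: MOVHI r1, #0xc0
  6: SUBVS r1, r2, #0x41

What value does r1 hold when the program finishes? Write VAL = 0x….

0: ✓ CMP  NZCV=1010
1: · ADDGE
2: ✓ ADDHI  r1←0xa9
3: ✓ CMP  NZCV=1000
4: ✓ ADDLS  r1←0x52
5: · MOVHI
6: · SUBVS

VAL = 0x52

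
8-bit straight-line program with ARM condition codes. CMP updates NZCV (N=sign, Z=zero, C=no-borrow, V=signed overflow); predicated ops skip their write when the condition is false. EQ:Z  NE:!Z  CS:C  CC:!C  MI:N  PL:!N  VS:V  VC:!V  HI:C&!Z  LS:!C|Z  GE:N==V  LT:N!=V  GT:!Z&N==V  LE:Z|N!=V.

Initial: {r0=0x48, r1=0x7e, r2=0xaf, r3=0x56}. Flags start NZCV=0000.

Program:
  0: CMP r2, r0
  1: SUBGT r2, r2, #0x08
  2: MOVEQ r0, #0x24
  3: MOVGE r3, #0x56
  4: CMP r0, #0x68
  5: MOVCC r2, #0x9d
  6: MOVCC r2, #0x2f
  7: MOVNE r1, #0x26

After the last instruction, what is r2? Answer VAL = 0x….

VAL = 0x2f

[0] flags=0011 → (cmp)
[1] flags=0011 GT?F → skip
[2] flags=0011 EQ?F → skip
[3] flags=0011 GE?F → skip
[4] flags=1000 → (cmp)
[5] flags=1000 CC?T → r2=0x9d
[6] flags=1000 CC?T → r2=0x2f
[7] flags=1000 NE?T → r1=0x26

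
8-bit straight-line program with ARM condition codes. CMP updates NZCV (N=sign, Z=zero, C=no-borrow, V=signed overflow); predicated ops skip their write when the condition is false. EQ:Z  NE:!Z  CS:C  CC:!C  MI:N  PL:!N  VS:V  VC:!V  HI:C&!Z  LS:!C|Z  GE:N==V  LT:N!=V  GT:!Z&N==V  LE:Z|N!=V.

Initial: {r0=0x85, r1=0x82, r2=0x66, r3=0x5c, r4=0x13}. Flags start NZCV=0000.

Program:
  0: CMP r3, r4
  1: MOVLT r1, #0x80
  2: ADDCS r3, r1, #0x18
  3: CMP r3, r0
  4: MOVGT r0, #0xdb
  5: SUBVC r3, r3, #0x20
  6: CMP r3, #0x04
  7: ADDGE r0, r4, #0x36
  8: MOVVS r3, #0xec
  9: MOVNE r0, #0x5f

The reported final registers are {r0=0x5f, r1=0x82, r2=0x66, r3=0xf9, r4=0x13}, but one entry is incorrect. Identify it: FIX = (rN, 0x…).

0: ✓ CMP  NZCV=0010
1: · MOVLT
2: ✓ ADDCS  r3←0x9a
3: ✓ CMP  NZCV=0010
4: ✓ MOVGT  r0←0xdb
5: ✓ SUBVC  r3←0x7a
6: ✓ CMP  NZCV=0010
7: ✓ ADDGE  r0←0x49
8: · MOVVS
9: ✓ MOVNE  r0←0x5f

FIX = (r3, 0x7a)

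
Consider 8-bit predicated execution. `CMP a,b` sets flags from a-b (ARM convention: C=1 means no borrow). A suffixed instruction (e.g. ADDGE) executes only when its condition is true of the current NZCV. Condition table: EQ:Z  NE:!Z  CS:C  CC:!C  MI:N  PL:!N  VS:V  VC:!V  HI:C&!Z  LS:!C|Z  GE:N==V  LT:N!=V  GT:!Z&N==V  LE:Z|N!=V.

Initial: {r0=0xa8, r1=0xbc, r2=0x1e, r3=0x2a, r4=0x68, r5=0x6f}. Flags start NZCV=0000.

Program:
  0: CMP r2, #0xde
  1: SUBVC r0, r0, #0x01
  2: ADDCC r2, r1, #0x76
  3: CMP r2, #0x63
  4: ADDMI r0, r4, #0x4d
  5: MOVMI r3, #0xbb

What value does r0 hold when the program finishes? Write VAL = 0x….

0: ✓ CMP  NZCV=0000
1: ✓ SUBVC  r0←0xa7
2: ✓ ADDCC  r2←0x32
3: ✓ CMP  NZCV=1000
4: ✓ ADDMI  r0←0xb5
5: ✓ MOVMI  r3←0xbb

VAL = 0xb5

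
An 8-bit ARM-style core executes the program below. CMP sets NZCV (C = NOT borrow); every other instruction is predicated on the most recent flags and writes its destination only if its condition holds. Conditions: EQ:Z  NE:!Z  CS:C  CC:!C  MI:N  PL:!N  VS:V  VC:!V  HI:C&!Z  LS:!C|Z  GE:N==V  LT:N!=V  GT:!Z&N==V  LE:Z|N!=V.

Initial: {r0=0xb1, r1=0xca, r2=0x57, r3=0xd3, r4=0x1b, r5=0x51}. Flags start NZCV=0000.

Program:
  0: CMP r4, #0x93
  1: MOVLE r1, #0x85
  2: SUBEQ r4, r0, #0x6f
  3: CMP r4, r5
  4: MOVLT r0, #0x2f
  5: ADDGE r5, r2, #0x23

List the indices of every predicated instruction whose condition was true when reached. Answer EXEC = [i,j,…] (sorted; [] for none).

0: ✓ CMP  NZCV=1001
1: · MOVLE
2: · SUBEQ
3: ✓ CMP  NZCV=1000
4: ✓ MOVLT  r0←0x2f
5: · ADDGE

EXEC = [4]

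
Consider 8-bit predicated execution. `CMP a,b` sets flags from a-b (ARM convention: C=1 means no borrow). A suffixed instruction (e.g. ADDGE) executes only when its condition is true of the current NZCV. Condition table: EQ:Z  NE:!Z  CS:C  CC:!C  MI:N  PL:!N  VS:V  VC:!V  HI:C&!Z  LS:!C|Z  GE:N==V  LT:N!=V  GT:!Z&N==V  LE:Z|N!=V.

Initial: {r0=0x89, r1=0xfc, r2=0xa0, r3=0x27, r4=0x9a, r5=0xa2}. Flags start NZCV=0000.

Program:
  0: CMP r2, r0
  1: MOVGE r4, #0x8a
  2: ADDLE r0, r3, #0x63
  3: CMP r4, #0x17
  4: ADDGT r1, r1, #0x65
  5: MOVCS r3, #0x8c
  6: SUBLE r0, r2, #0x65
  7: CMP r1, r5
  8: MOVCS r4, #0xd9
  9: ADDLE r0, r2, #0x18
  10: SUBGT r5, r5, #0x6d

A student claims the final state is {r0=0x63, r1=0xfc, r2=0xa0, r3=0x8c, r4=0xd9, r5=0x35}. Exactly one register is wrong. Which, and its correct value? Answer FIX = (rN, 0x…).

[0] flags=0010 → (cmp)
[1] flags=0010 GE?T → r4=0x8a
[2] flags=0010 LE?F → skip
[3] flags=0011 → (cmp)
[4] flags=0011 GT?F → skip
[5] flags=0011 CS?T → r3=0x8c
[6] flags=0011 LE?T → r0=0x3b
[7] flags=0010 → (cmp)
[8] flags=0010 CS?T → r4=0xd9
[9] flags=0010 LE?F → skip
[10] flags=0010 GT?T → r5=0x35

FIX = (r0, 0x3b)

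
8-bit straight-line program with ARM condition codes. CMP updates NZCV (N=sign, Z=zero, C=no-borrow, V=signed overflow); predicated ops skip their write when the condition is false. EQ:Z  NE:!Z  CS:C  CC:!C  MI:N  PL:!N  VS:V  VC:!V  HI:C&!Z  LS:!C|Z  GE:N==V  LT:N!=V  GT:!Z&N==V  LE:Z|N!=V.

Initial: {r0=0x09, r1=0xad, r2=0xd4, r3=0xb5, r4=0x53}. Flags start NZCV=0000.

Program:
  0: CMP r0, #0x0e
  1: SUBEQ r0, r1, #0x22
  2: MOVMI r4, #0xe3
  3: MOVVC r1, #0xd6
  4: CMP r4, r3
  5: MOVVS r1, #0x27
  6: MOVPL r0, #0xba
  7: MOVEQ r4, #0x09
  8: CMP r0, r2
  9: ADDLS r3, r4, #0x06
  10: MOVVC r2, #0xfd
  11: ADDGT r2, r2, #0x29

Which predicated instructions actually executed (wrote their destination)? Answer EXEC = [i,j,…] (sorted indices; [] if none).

[0] flags=1000 → (cmp)
[1] flags=1000 EQ?F → skip
[2] flags=1000 MI?T → r4=0xe3
[3] flags=1000 VC?T → r1=0xd6
[4] flags=0010 → (cmp)
[5] flags=0010 VS?F → skip
[6] flags=0010 PL?T → r0=0xba
[7] flags=0010 EQ?F → skip
[8] flags=1000 → (cmp)
[9] flags=1000 LS?T → r3=0xe9
[10] flags=1000 VC?T → r2=0xfd
[11] flags=1000 GT?F → skip

EXEC = [2,3,6,9,10]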